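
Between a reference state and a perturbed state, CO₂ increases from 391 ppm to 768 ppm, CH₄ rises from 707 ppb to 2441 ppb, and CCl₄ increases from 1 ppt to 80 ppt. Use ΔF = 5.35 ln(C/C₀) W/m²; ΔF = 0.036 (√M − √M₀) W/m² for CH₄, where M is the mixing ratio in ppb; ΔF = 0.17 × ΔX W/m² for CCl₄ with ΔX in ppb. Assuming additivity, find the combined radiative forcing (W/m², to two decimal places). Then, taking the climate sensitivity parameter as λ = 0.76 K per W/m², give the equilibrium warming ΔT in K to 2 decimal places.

ΔF = 4.45 W/m²; ΔT = 3.38 K

CO₂: 5.35 × ln(768/391) = 5.35 × ln(1.96419) = 5.35 × 0.67508 = 3.6117 W/m².
CH₄: 0.036 × (√2441 − √707) = 0.036 × (49.4065 − 26.5895) = 0.036 × 22.8170 = 0.8214 W/m².
CCl₄: Δ = 80 − 1 = 79 ppt = 0.079 ppb; ΔF = 0.17 × 0.079 = 0.0134 W/m².
Total ΔF = 3.6117 + 0.8214 + 0.0134 = 4.4465 W/m².
ΔT = λ ΔF = 0.76 × 4.45 = 3.3820 K.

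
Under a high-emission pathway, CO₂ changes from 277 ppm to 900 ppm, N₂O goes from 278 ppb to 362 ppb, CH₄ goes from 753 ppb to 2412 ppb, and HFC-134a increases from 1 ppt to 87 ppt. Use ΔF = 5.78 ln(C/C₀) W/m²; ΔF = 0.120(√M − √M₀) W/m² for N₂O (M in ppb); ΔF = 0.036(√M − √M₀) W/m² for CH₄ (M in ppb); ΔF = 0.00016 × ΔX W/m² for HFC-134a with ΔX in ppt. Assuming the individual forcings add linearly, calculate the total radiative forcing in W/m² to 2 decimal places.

CO₂: 5.78 × ln(900/277) = 5.78 × ln(3.24910) = 5.78 × 1.17838 = 6.8110 W/m².
N₂O: 0.120 × (√362 − √278) = 0.120 × (19.0263 − 16.6733) = 0.120 × 2.3530 = 0.2824 W/m².
CH₄: 0.036 × (√2412 − √753) = 0.036 × (49.1121 − 27.4408) = 0.036 × 21.6713 = 0.7802 W/m².
HFC-134a: ΔF = 0.00016 × (87 − 1) = 0.00016 × 86 = 0.0138 W/m².
Total ΔF = 6.8110 + 0.2824 + 0.7802 + 0.0138 = 7.8874 W/m².

ΔF = 7.89 W/m²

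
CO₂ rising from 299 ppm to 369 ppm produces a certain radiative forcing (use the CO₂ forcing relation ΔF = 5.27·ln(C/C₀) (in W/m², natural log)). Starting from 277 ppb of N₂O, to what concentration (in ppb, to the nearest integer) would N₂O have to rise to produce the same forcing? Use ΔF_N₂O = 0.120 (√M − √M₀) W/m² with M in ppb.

M ≈ 670 ppb

CO₂ forcing: 5.27 × ln(369/299) = 5.27 × 0.210353 = 1.10856 W/m².
Set 0.120(√M − √277) = 1.10856: √M = 1.10856/0.120 + √277 = 9.2380 + 16.6433 = 25.8813.
M = (25.8813)² = 669.84 ppb.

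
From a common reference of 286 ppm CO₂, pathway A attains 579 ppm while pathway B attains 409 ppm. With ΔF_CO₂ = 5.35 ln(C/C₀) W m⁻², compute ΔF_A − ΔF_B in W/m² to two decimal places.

ΔF_A = 5.35 ln(579/286) = 5.35 × 0.70531 = 3.7734 W/m².
ΔF_B = 5.35 ln(409/286) = 5.35 × 0.35772 = 1.9138 W/m².
Difference: 3.7734 − 1.9138 = 1.8596 W/m².

ΔF_A − ΔF_B = 1.86 W/m²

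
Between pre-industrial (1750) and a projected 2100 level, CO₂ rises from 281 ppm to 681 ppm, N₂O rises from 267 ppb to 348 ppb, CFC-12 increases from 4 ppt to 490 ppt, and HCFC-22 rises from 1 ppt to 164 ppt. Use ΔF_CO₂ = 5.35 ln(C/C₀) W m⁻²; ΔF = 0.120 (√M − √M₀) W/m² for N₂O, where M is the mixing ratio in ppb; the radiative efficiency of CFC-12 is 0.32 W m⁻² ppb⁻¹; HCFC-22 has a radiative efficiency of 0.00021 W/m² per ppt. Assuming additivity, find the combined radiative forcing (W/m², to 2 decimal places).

ΔF = 5.20 W/m²

CO₂: 5.35 × ln(681/281) = 5.35 × ln(2.42349) = 5.35 × 0.88521 = 4.7359 W/m².
N₂O: 0.120 × (√348 − √267) = 0.120 × (18.6548 − 16.3401) = 0.120 × 2.3147 = 0.2778 W/m².
CFC-12: Δ = 490 − 4 = 486 ppt = 0.486 ppb; ΔF = 0.32 × 0.486 = 0.1555 W/m².
HCFC-22: ΔF = 0.00021 × (164 − 1) = 0.00021 × 163 = 0.0342 W/m².
Total ΔF = 4.7359 + 0.2778 + 0.1555 + 0.0342 = 5.2034 W/m².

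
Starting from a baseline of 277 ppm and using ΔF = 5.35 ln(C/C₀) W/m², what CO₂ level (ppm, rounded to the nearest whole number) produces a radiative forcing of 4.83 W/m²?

C ≈ 683 ppm

Set 5.35 ln(C/277) = 4.83, so ln(C/277) = 4.83/5.35 = 0.90280.
Then C/277 = e^0.90280 = 2.46650, giving C = 277 × 2.46650 = 683.22 ppm.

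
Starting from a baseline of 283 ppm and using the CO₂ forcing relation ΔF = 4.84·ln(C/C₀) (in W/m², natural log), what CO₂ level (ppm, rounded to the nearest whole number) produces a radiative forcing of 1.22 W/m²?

C ≈ 364 ppm

Set 4.84 ln(C/283) = 1.22, so ln(C/283) = 1.22/4.84 = 0.25207.
Then C/283 = e^0.25207 = 1.28669, giving C = 283 × 1.28669 = 364.13 ppm.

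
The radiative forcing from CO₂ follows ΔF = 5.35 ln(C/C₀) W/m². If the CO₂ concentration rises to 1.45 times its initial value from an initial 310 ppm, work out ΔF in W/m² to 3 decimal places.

ΔF = 1.988 W/m²

Because the forcing depends only on the ratio C/C₀, the initial concentration does not enter.
ΔF = 5.35 × ln(1.45) = 5.35 × 0.37156 = 1.9878 W/m².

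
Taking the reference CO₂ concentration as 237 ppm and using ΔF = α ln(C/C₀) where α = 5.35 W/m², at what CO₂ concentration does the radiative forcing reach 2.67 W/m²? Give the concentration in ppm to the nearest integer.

Set 5.35 ln(C/237) = 2.67, so ln(C/237) = 2.67/5.35 = 0.49907.
Then C/237 = e^0.49907 = 1.64719, giving C = 237 × 1.64719 = 390.38 ppm.

C ≈ 390 ppm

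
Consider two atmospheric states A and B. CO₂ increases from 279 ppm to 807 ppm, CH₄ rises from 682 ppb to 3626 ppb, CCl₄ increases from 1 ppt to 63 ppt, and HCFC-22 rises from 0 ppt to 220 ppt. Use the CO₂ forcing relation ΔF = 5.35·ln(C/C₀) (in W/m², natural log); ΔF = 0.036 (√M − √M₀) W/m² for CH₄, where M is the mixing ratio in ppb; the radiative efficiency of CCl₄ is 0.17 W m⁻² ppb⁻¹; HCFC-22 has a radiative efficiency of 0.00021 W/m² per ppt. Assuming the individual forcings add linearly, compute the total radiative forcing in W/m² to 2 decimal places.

CO₂: 5.35 × ln(807/279) = 5.35 × ln(2.89247) = 5.35 × 1.06211 = 5.6823 W/m².
CH₄: 0.036 × (√3626 − √682) = 0.036 × (60.2163 − 26.1151) = 0.036 × 34.1012 = 1.2276 W/m².
CCl₄: Δ = 63 − 1 = 62 ppt = 0.062 ppb; ΔF = 0.17 × 0.062 = 0.0105 W/m².
HCFC-22: ΔF = 0.00021 × (220 − 0) = 0.00021 × 220 = 0.0462 W/m².
Total ΔF = 5.6823 + 1.2276 + 0.0105 + 0.0462 = 6.9666 W/m².

ΔF = 6.97 W/m²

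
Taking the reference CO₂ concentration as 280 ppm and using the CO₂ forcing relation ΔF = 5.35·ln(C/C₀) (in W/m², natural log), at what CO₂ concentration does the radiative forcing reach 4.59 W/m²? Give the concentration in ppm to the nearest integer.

C ≈ 660 ppm

Set 5.35 ln(C/280) = 4.59, so ln(C/280) = 4.59/5.35 = 0.85794.
Then C/280 = e^0.85794 = 2.35830, giving C = 280 × 2.35830 = 660.32 ppm.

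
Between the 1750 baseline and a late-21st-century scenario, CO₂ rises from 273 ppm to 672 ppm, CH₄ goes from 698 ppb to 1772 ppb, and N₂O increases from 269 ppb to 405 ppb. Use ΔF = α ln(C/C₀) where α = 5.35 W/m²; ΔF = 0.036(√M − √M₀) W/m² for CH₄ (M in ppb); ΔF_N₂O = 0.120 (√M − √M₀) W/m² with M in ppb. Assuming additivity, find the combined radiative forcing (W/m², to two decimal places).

ΔF = 5.83 W/m²

CO₂: 5.35 × ln(672/273) = 5.35 × ln(2.46154) = 5.35 × 0.90079 = 4.8192 W/m².
CH₄: 0.036 × (√1772 − √698) = 0.036 × (42.0951 − 26.4197) = 0.036 × 15.6754 = 0.5643 W/m².
N₂O: 0.120 × (√405 − √269) = 0.120 × (20.1246 − 16.4012) = 0.120 × 3.7234 = 0.4468 W/m².
Total ΔF = 4.8192 + 0.5643 + 0.4468 = 5.8303 W/m².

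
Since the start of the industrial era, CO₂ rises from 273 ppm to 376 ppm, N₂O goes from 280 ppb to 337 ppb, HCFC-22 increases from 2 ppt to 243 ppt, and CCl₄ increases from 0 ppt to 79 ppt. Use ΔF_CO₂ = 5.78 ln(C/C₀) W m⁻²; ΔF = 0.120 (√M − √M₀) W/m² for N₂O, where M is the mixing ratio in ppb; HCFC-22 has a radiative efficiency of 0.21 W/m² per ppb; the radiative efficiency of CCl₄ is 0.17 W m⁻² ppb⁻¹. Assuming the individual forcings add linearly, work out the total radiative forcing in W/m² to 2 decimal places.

CO₂: 5.78 × ln(376/273) = 5.78 × ln(1.37729) = 5.78 × 0.32012 = 1.8503 W/m².
N₂O: 0.120 × (√337 − √280) = 0.120 × (18.3576 − 16.7332) = 0.120 × 1.6244 = 0.1949 W/m².
HCFC-22: Δ = 243 − 2 = 241 ppt = 0.241 ppb; ΔF = 0.21 × 0.241 = 0.0506 W/m².
CCl₄: Δ = 79 − 0 = 79 ppt = 0.079 ppb; ΔF = 0.17 × 0.079 = 0.0134 W/m².
Total ΔF = 1.8503 + 0.1949 + 0.0506 + 0.0134 = 2.1092 W/m².

ΔF = 2.11 W/m²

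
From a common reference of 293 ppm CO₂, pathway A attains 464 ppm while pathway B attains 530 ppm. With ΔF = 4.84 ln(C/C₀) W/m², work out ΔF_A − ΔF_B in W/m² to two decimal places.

ΔF_A − ΔF_B = -0.64 W/m²

ΔF_A = 4.84 ln(464/293) = 4.84 × 0.45971 = 2.2250 W/m².
ΔF_B = 4.84 ln(530/293) = 4.84 × 0.59270 = 2.8687 W/m².
Difference: 2.2250 − 2.8687 = -0.6437 W/m².
(Equivalently, ΔF_A − ΔF_B = 4.84 ln(464/530) = 4.84 × -0.13299 = -0.6437 W/m².)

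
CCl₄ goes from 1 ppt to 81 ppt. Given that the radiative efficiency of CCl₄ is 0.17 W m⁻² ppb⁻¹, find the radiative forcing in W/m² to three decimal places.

CCl₄: Δ = 81 − 1 = 80 ppt = 0.080 ppb; ΔF = 0.17 × 0.080 = 0.0136 W/m².

ΔF = 0.014 W/m²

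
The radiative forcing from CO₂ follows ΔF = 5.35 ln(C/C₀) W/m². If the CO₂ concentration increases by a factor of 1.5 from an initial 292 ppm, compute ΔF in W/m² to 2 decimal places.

ΔF = 2.17 W/m²

ΔF = 5.35 × ln(1.5) = 5.35 × 0.40547 = 2.1693 W/m².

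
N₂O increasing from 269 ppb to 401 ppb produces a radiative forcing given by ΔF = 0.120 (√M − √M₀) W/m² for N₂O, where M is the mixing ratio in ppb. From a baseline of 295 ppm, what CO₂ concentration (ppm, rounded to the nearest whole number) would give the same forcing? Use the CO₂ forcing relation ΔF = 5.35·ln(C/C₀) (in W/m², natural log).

N₂O forcing: 0.120 × (√401 − √269) = 0.120 × (20.0250 − 16.4012) = 0.120 × 3.6238 = 0.43486 W/m².
Set 5.35 ln(C/295) = 0.43486: ln(C/295) = 0.43486/5.35 = 0.08128, so C = 295 × e^0.08128 = 295 × 1.08467 = 319.98 ppm.

C ≈ 320 ppm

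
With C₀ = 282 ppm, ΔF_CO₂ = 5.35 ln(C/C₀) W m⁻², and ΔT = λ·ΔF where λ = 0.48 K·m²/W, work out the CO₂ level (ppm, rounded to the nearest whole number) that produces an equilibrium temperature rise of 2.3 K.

Required forcing: ΔF = ΔT/λ = 2.3/0.48 = 4.7917 W/m².
Then ln(C/282) = ΔF/5.35 = 4.7917/5.35 = 0.89564.
So C = 282 × e^0.89564 = 282 × 2.44890 = 690.59 ppm.

C ≈ 691 ppm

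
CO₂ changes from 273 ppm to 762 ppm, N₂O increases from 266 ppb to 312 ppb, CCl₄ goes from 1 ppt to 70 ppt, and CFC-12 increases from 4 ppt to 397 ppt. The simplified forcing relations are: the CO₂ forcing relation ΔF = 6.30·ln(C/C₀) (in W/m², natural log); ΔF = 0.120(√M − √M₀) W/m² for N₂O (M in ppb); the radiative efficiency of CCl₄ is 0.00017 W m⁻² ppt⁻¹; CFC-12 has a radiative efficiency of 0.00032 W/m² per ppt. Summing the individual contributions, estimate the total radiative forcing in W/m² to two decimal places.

CO₂: 6.30 × ln(762/273) = 6.30 × ln(2.79121) = 6.30 × 1.02648 = 6.4668 W/m².
N₂O: 0.120 × (√312 − √266) = 0.120 × (17.6635 − 16.3095) = 0.120 × 1.3540 = 0.1625 W/m².
CCl₄: ΔF = 0.00017 × (70 − 1) = 0.00017 × 69 = 0.0117 W/m².
CFC-12: ΔF = 0.00032 × (397 − 4) = 0.00032 × 393 = 0.1258 W/m².
Total ΔF = 6.4668 + 0.1625 + 0.0117 + 0.1258 = 6.7668 W/m².

ΔF = 6.77 W/m²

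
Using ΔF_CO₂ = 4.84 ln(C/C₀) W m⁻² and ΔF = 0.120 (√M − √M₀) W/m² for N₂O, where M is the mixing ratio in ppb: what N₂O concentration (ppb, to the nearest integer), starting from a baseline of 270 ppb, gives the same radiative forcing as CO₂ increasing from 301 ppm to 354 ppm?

CO₂ forcing: 4.84 × ln(354/301) = 4.84 × 0.162187 = 0.78499 W/m².
Set 0.120(√M − √270) = 0.78499: √M = 0.78499/0.120 + √270 = 6.5416 + 16.4317 = 22.9733.
M = (22.9733)² = 527.77 ppb.

M ≈ 528 ppb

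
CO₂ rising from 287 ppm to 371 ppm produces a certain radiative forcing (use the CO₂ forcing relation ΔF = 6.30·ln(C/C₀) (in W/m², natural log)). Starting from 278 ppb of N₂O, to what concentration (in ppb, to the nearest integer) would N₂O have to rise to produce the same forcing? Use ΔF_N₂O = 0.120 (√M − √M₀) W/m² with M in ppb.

M ≈ 909 ppb

CO₂ forcing: 6.30 × ln(371/287) = 6.30 × 0.256720 = 1.61734 W/m².
Set 0.120(√M − √278) = 1.61734: √M = 1.61734/0.120 + √278 = 13.4778 + 16.6733 = 30.1511.
M = (30.1511)² = 909.09 ppb.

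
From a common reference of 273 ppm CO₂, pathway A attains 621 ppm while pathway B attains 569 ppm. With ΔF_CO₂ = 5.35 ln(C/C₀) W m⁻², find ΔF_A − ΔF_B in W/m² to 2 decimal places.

ΔF_A = 5.35 ln(621/273) = 5.35 × 0.82186 = 4.3970 W/m².
ΔF_B = 5.35 ln(569/273) = 5.35 × 0.73441 = 3.9291 W/m².
Difference: 4.3970 − 3.9291 = 0.4679 W/m².
(Equivalently, ΔF_A − ΔF_B = 5.35 ln(621/569) = 5.35 × 0.08745 = 0.4679 W/m².)

ΔF_A − ΔF_B = 0.47 W/m²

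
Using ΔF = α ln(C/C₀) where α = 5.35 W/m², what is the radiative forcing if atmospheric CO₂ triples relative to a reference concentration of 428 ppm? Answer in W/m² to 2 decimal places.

ΔF = 5.88 W/m²

ΔF = 5.35 × ln(3) = 5.35 × 1.09861 = 5.8776 W/m².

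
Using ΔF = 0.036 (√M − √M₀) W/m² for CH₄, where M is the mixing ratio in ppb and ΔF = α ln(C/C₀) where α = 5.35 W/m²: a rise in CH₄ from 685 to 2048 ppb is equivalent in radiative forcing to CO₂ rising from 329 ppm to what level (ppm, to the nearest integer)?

CH₄ forcing: 0.036 × (√2048 − √685) = 0.036 × (45.2548 − 26.1725) = 0.036 × 19.0823 = 0.68696 W/m².
Set 5.35 ln(C/329) = 0.68696: ln(C/329) = 0.68696/5.35 = 0.12840, so C = 329 × e^0.12840 = 329 × 1.13701 = 374.08 ppm.

C ≈ 374 ppm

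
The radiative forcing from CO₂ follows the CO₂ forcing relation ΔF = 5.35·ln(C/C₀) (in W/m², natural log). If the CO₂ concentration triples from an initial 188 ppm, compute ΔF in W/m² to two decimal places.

Because the forcing depends only on the ratio C/C₀, the initial concentration does not enter.
ΔF = 5.35 × ln(3) = 5.35 × 1.09861 = 5.8776 W/m².

ΔF = 5.88 W/m²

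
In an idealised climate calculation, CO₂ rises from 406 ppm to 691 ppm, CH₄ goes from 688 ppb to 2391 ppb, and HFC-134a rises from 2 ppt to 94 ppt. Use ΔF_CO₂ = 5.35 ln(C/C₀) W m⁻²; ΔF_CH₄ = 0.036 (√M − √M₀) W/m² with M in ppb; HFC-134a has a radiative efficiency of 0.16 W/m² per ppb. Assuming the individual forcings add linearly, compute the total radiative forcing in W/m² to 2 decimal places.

CO₂: 5.35 × ln(691/406) = 5.35 × ln(1.70197) = 5.35 × 0.53179 = 2.8451 W/m².
CH₄: 0.036 × (√2391 − √688) = 0.036 × (48.8979 − 26.2298) = 0.036 × 22.6681 = 0.8161 W/m².
HFC-134a: Δ = 94 − 2 = 92 ppt = 0.092 ppb; ΔF = 0.16 × 0.092 = 0.0147 W/m².
Total ΔF = 2.8451 + 0.8161 + 0.0147 = 3.6759 W/m².

ΔF = 3.68 W/m²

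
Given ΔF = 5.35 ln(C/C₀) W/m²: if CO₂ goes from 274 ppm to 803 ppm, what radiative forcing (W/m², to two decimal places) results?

ΔF = 5.75 W/m²

CO₂: 5.35 × ln(803/274) = 5.35 × ln(2.93066) = 5.35 × 1.07523 = 5.7525 W/m².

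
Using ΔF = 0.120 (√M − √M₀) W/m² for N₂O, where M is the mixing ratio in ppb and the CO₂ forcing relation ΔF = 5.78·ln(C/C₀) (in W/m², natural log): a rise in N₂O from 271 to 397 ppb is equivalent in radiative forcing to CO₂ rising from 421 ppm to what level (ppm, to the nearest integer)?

C ≈ 452 ppm

N₂O forcing: 0.120 × (√397 − √271) = 0.120 × (19.9249 − 16.4621) = 0.120 × 3.4628 = 0.41554 W/m².
Set 5.78 ln(C/421) = 0.41554: ln(C/421) = 0.41554/5.78 = 0.07189, so C = 421 × e^0.07189 = 421 × 1.07454 = 452.38 ppm.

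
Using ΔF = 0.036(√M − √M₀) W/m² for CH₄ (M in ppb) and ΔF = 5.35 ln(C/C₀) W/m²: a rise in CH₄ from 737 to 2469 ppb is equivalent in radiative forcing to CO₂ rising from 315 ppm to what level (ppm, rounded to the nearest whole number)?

CH₄ forcing: 0.036 × (√2469 − √737) = 0.036 × (49.6890 − 27.1477) = 0.036 × 22.5413 = 0.81149 W/m².
Set 5.35 ln(C/315) = 0.81149: ln(C/315) = 0.81149/5.35 = 0.15168, so C = 315 × e^0.15168 = 315 × 1.16379 = 366.59 ppm.

C ≈ 367 ppm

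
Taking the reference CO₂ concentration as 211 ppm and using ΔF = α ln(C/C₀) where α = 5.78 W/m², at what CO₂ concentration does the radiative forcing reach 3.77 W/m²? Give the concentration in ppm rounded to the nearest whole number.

Set 5.78 ln(C/211) = 3.77, so ln(C/211) = 3.77/5.78 = 0.65225.
Then C/211 = e^0.65225 = 1.91986, giving C = 211 × 1.91986 = 405.09 ppm.

C ≈ 405 ppm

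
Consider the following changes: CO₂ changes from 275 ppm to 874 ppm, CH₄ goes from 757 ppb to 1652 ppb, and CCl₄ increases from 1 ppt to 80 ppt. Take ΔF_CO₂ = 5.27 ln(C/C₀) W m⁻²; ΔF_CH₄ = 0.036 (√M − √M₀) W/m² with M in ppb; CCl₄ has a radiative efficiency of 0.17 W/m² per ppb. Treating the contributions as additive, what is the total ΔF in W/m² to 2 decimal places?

CO₂: 5.27 × ln(874/275) = 5.27 × ln(3.17818) = 5.27 × 1.15631 = 6.0938 W/m².
CH₄: 0.036 × (√1652 − √757) = 0.036 × (40.6448 − 27.5136) = 0.036 × 13.1312 = 0.4727 W/m².
CCl₄: Δ = 80 − 1 = 79 ppt = 0.079 ppb; ΔF = 0.17 × 0.079 = 0.0134 W/m².
Total ΔF = 6.0938 + 0.4727 + 0.0134 = 6.5799 W/m².

ΔF = 6.58 W/m²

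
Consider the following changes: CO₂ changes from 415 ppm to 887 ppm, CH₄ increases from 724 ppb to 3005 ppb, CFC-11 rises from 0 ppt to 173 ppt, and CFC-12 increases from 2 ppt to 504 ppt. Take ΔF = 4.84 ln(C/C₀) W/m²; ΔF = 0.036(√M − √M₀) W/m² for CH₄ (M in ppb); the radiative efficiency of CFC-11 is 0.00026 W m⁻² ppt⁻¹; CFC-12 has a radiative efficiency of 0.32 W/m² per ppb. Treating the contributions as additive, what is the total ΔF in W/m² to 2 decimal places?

CO₂: 4.84 × ln(887/415) = 4.84 × ln(2.13735) = 4.84 × 0.75957 = 3.6763 W/m².
CH₄: 0.036 × (√3005 − √724) = 0.036 × (54.8179 − 26.9072) = 0.036 × 27.9107 = 1.0048 W/m².
CFC-11: ΔF = 0.00026 × (173 − 0) = 0.00026 × 173 = 0.0450 W/m².
CFC-12: Δ = 504 − 2 = 502 ppt = 0.502 ppb; ΔF = 0.32 × 0.502 = 0.1606 W/m².
Total ΔF = 3.6763 + 1.0048 + 0.0450 + 0.1606 = 4.8867 W/m².

ΔF = 4.89 W/m²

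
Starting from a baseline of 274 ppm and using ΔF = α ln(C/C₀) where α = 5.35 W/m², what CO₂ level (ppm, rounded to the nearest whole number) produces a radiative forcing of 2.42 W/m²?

C ≈ 431 ppm

Set 5.35 ln(C/274) = 2.42, so ln(C/274) = 2.42/5.35 = 0.45234.
Then C/274 = e^0.45234 = 1.57199, giving C = 274 × 1.57199 = 430.73 ppm.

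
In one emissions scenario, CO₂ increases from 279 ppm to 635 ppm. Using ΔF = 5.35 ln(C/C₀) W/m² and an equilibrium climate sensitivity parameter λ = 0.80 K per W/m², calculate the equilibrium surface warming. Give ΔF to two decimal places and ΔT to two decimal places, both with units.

CO₂: 5.35 × ln(635/279) = 5.35 × ln(2.27599) = 5.35 × 0.82242 = 4.3999 W/m².
ΔT = λ ΔF = 0.80 × 4.40 = 3.5200 K.

ΔF = 4.40 W/m²; ΔT = 3.52 K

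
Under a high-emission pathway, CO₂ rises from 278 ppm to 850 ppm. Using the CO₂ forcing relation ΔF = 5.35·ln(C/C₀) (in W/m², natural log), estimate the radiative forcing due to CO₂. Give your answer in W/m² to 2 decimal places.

ΔF = 5.98 W/m²

CO₂: 5.35 × ln(850/278) = 5.35 × ln(3.05755) = 5.35 × 1.11761 = 5.9792 W/m².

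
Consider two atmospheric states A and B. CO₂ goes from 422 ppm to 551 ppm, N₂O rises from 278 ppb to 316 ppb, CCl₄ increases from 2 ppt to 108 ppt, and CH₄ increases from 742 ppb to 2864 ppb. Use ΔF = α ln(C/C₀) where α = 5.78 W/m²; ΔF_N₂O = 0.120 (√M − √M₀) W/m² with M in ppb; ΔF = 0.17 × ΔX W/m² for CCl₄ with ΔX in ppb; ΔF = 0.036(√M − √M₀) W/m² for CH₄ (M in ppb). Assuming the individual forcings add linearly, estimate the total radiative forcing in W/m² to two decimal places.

CO₂: 5.78 × ln(551/422) = 5.78 × ln(1.30569) = 5.78 × 0.26673 = 1.5417 W/m².
N₂O: 0.120 × (√316 − √278) = 0.120 × (17.7764 − 16.6733) = 0.120 × 1.1031 = 0.1324 W/m².
CCl₄: Δ = 108 − 2 = 106 ppt = 0.106 ppb; ΔF = 0.17 × 0.106 = 0.0180 W/m².
CH₄: 0.036 × (√2864 − √742) = 0.036 × (53.5164 − 27.2397) = 0.036 × 26.2767 = 0.9460 W/m².
Total ΔF = 1.5417 + 0.1324 + 0.0180 + 0.9460 = 2.6381 W/m².

ΔF = 2.64 W/m²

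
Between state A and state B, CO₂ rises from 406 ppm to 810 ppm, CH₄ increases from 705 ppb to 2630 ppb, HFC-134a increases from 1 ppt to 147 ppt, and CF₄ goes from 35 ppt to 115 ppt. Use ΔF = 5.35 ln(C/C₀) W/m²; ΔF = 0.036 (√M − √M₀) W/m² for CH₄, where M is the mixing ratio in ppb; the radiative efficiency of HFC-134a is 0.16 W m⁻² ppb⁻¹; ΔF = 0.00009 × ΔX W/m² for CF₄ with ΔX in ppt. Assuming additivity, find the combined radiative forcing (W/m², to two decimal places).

ΔF = 4.62 W/m²

CO₂: 5.35 × ln(810/406) = 5.35 × ln(1.99507) = 5.35 × 0.69068 = 3.6951 W/m².
CH₄: 0.036 × (√2630 − √705) = 0.036 × (51.2835 − 26.5518) = 0.036 × 24.7317 = 0.8903 W/m².
HFC-134a: Δ = 147 − 1 = 146 ppt = 0.146 ppb; ΔF = 0.16 × 0.146 = 0.0234 W/m².
CF₄: ΔF = 0.00009 × (115 − 35) = 0.00009 × 80 = 0.0072 W/m².
Total ΔF = 3.6951 + 0.8903 + 0.0234 + 0.0072 = 4.6160 W/m².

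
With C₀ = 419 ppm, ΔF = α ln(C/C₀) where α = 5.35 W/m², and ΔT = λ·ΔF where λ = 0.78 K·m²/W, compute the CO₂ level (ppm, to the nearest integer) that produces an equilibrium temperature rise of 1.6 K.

Required forcing: ΔF = ΔT/λ = 1.6/0.78 = 2.0513 W/m².
Then ln(C/419) = ΔF/5.35 = 2.0513/5.35 = 0.38342.
So C = 419 × e^0.38342 = 419 × 1.46729 = 614.79 ppm.

C ≈ 615 ppm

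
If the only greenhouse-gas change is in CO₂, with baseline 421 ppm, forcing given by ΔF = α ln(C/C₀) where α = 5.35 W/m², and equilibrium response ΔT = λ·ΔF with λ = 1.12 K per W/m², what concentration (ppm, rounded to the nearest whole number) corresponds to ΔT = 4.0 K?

Required forcing: ΔF = ΔT/λ = 4.0/1.12 = 3.5714 W/m².
Then ln(C/421) = ΔF/5.35 = 3.5714/5.35 = 0.66755.
So C = 421 × e^0.66755 = 421 × 1.94946 = 820.72 ppm.

C ≈ 821 ppm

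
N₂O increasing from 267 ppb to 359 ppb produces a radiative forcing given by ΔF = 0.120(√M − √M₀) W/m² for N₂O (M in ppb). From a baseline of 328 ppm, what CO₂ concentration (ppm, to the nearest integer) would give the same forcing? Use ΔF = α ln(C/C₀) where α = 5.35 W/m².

C ≈ 348 ppm

N₂O forcing: 0.120 × (√359 − √267) = 0.120 × (18.9473 − 16.3401) = 0.120 × 2.6072 = 0.31286 W/m².
Set 5.35 ln(C/328) = 0.31286: ln(C/328) = 0.31286/5.35 = 0.05848, so C = 328 × e^0.05848 = 328 × 1.06022 = 347.75 ppm.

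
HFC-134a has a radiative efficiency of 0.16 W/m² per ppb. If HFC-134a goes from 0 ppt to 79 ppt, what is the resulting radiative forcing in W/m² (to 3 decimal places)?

HFC-134a: Δ = 79 − 0 = 79 ppt = 0.079 ppb; ΔF = 0.16 × 0.079 = 0.0126 W/m².

ΔF = 0.013 W/m²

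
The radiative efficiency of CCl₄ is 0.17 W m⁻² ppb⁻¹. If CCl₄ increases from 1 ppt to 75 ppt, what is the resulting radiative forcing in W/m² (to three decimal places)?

ΔF = 0.013 W/m²

CCl₄: Δ = 75 − 1 = 74 ppt = 0.074 ppb; ΔF = 0.17 × 0.074 = 0.0126 W/m².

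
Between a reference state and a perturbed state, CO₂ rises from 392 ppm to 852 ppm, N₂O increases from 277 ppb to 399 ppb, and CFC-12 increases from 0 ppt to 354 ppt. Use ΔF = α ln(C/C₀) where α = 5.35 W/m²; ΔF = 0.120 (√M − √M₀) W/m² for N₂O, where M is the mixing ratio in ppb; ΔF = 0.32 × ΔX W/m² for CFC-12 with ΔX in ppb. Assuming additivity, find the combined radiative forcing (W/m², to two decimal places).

CO₂: 5.35 × ln(852/392) = 5.35 × ln(2.17347) = 5.35 × 0.77632 = 4.1533 W/m².
N₂O: 0.120 × (√399 − √277) = 0.120 × (19.9750 − 16.6433) = 0.120 × 3.3317 = 0.3998 W/m².
CFC-12: Δ = 354 − 0 = 354 ppt = 0.354 ppb; ΔF = 0.32 × 0.354 = 0.1133 W/m².
Total ΔF = 4.1533 + 0.3998 + 0.1133 = 4.6664 W/m².

ΔF = 4.67 W/m²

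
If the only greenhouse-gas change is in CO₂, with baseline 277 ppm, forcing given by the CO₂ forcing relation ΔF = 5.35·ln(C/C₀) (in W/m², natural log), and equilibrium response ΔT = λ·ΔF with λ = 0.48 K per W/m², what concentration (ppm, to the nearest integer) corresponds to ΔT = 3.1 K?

Required forcing: ΔF = ΔT/λ = 3.1/0.48 = 6.4583 W/m².
Then ln(C/277) = ΔF/5.35 = 6.4583/5.35 = 1.20716.
So C = 277 × e^1.20716 = 277 × 3.34397 = 926.28 ppm.

C ≈ 926 ppm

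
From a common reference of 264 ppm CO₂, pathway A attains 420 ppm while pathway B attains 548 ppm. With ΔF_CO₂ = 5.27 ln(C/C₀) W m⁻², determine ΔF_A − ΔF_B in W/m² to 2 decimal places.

ΔF_A − ΔF_B = -1.40 W/m²

ΔF_A = 5.27 ln(420/264) = 5.27 × 0.46431 = 2.4469 W/m².
ΔF_B = 5.27 ln(548/264) = 5.27 × 0.73033 = 3.8488 W/m².
Difference: 2.4469 − 3.8488 = -1.4019 W/m².
(Equivalently, ΔF_A − ΔF_B = 5.27 ln(420/548) = 5.27 × -0.26602 = -1.4019 W/m².)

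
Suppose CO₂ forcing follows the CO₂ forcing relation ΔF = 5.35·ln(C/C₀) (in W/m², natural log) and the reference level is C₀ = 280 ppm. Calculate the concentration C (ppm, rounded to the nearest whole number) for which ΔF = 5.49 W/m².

Set 5.35 ln(C/280) = 5.49, so ln(C/280) = 5.49/5.35 = 1.02617.
Then C/280 = e^1.02617 = 2.79036, giving C = 280 × 2.79036 = 781.30 ppm.

C ≈ 781 ppm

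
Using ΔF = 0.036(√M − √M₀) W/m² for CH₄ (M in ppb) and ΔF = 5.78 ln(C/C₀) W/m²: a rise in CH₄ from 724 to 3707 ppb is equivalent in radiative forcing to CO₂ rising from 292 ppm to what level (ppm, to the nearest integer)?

C ≈ 361 ppm

CH₄ forcing: 0.036 × (√3707 − √724) = 0.036 × (60.8851 − 26.9072) = 0.036 × 33.9779 = 1.22320 W/m².
Set 5.78 ln(C/292) = 1.22320: ln(C/292) = 1.22320/5.78 = 0.21163, so C = 292 × e^0.21163 = 292 × 1.23569 = 360.82 ppm.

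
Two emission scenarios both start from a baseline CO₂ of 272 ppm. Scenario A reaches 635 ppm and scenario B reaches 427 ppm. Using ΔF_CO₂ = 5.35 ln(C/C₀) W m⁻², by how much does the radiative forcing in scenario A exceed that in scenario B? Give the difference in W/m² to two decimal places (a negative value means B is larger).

ΔF_A = 5.35 ln(635/272) = 5.35 × 0.84782 = 4.5358 W/m².
ΔF_B = 5.35 ln(427/272) = 5.35 × 0.45098 = 2.4127 W/m².
Difference: 4.5358 − 2.4127 = 2.1231 W/m².

ΔF_A − ΔF_B = 2.12 W/m²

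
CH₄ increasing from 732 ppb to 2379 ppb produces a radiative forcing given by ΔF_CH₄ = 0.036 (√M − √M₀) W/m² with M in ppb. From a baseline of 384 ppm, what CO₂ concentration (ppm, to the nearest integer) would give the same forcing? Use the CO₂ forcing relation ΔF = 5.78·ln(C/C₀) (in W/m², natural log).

C ≈ 440 ppm

CH₄ forcing: 0.036 × (√2379 − √732) = 0.036 × (48.7750 − 27.0555) = 0.036 × 21.7195 = 0.78190 W/m².
Set 5.78 ln(C/384) = 0.78190: ln(C/384) = 0.78190/5.78 = 0.13528, so C = 384 × e^0.13528 = 384 × 1.14486 = 439.63 ppm.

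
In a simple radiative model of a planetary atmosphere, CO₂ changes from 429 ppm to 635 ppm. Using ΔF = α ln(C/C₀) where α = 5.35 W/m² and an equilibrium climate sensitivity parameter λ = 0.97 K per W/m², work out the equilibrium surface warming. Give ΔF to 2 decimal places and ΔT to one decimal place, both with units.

CO₂: 5.35 × ln(635/429) = 5.35 × ln(1.48019) = 5.35 × 0.39217 = 2.0981 W/m².
ΔT = λ ΔF = 0.97 × 2.10 = 2.0370 K.

ΔF = 2.10 W/m²; ΔT = 2.0 K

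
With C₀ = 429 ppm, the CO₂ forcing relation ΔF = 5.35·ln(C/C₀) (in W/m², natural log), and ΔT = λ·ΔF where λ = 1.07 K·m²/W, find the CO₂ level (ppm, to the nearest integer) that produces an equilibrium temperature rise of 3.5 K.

Required forcing: ΔF = ΔT/λ = 3.5/1.07 = 3.2710 W/m².
Then ln(C/429) = ΔF/5.35 = 3.2710/5.35 = 0.61140.
So C = 429 × e^0.61140 = 429 × 1.84301 = 790.65 ppm.

C ≈ 791 ppm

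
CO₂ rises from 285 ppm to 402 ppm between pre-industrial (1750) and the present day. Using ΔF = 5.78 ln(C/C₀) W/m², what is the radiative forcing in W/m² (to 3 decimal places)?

CO₂: 5.78 × ln(402/285) = 5.78 × ln(1.41053) = 5.78 × 0.34397 = 1.9881 W/m².

ΔF = 1.988 W/m²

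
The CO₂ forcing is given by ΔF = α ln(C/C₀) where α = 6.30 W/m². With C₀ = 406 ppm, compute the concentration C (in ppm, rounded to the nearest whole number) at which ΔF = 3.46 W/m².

Set 6.30 ln(C/406) = 3.46, so ln(C/406) = 3.46/6.30 = 0.54921.
Then C/406 = e^0.54921 = 1.73188, giving C = 406 × 1.73188 = 703.14 ppm.

C ≈ 703 ppm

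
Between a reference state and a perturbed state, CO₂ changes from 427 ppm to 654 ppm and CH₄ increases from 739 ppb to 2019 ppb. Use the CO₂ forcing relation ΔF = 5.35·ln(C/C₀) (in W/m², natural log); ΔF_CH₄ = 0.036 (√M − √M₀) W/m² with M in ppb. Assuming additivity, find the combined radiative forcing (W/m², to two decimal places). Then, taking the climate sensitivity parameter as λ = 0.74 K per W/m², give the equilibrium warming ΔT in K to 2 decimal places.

CO₂: 5.35 × ln(654/427) = 5.35 × ln(1.53162) = 5.35 × 0.42633 = 2.2809 W/m².
CH₄: 0.036 × (√2019 − √739) = 0.036 × (44.9333 − 27.1846) = 0.036 × 17.7487 = 0.6390 W/m².
Total ΔF = 2.2809 + 0.6390 = 2.9199 W/m².
ΔT = λ ΔF = 0.74 × 2.92 = 2.1608 K.

ΔF = 2.92 W/m²; ΔT = 2.16 K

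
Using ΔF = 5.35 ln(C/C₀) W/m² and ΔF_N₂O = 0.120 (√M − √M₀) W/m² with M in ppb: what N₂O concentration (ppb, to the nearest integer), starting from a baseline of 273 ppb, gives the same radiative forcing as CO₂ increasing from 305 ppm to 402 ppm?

CO₂ forcing: 5.35 × ln(402/305) = 5.35 × 0.276140 = 1.47735 W/m².
Set 0.120(√M − √273) = 1.47735: √M = 1.47735/0.120 + √273 = 12.3113 + 16.5227 = 28.8340.
M = (28.8340)² = 831.40 ppb.

M ≈ 831 ppb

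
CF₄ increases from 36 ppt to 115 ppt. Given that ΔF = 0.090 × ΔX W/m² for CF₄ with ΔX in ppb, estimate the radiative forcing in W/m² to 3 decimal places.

CF₄: Δ = 115 − 36 = 79 ppt = 0.079 ppb; ΔF = 0.090 × 0.079 = 0.0071 W/m².

ΔF = 0.007 W/m²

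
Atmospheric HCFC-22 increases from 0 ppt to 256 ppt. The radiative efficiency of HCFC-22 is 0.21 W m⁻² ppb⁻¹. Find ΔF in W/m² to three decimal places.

HCFC-22: Δ = 256 − 0 = 256 ppt = 0.256 ppb; ΔF = 0.21 × 0.256 = 0.0538 W/m².

ΔF = 0.054 W/m²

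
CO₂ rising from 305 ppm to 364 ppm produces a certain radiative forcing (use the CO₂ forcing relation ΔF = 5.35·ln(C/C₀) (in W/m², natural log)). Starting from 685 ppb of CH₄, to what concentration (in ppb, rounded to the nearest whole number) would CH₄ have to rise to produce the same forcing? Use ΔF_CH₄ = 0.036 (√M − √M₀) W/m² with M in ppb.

CO₂ forcing: 5.35 × ln(364/305) = 5.35 × 0.176842 = 0.94610 W/m².
Set 0.036(√M − √685) = 0.94610: √M = 0.94610/0.036 + √685 = 26.2806 + 26.1725 = 52.4531.
M = (52.4531)² = 2751.33 ppb.

M ≈ 2751 ppb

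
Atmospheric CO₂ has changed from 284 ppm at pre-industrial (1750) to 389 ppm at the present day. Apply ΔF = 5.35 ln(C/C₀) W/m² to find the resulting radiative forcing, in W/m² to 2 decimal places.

ΔF = 1.68 W/m²

CO₂: 5.35 × ln(389/284) = 5.35 × ln(1.36972) = 5.35 × 0.31461 = 1.6832 W/m².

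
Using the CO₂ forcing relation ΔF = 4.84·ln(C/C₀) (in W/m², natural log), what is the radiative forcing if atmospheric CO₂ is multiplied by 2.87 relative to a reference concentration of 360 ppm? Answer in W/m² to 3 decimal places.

ΔF = 5.103 W/m²

Because the forcing depends only on the ratio C/C₀, the initial concentration does not enter.
ΔF = 4.84 × ln(2.87) = 4.84 × 1.05431 = 5.1029 W/m².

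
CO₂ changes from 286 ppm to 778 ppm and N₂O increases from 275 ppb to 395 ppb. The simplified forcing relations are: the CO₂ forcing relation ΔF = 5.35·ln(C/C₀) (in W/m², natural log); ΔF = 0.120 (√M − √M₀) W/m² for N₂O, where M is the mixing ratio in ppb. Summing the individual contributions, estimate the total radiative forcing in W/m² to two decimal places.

ΔF = 5.75 W/m²

CO₂: 5.35 × ln(778/286) = 5.35 × ln(2.72028) = 5.35 × 1.00073 = 5.3539 W/m².
N₂O: 0.120 × (√395 − √275) = 0.120 × (19.8746 − 16.5831) = 0.120 × 3.2915 = 0.3950 W/m².
Total ΔF = 5.3539 + 0.3950 = 5.7489 W/m².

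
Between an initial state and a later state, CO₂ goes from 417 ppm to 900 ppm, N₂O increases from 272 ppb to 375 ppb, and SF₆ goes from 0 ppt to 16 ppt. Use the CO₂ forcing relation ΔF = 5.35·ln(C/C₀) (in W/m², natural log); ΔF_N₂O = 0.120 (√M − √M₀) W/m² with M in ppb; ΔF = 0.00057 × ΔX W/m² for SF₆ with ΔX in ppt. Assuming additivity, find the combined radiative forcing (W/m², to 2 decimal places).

CO₂: 5.35 × ln(900/417) = 5.35 × ln(2.15827) = 5.35 × 0.76931 = 4.1158 W/m².
N₂O: 0.120 × (√375 − √272) = 0.120 × (19.3649 − 16.4924) = 0.120 × 2.8725 = 0.3447 W/m².
SF₆: ΔF = 0.00057 × (16 − 0) = 0.00057 × 16 = 0.0091 W/m².
Total ΔF = 4.1158 + 0.3447 + 0.0091 = 4.4696 W/m².

ΔF = 4.47 W/m²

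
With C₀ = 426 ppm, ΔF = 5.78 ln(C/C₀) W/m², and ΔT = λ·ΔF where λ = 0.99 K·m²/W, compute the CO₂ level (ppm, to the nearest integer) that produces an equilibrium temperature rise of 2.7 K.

Required forcing: ΔF = ΔT/λ = 2.7/0.99 = 2.7273 W/m².
Then ln(C/426) = ΔF/5.78 = 2.7273/5.78 = 0.47185.
So C = 426 × e^0.47185 = 426 × 1.60296 = 682.86 ppm.

C ≈ 683 ppm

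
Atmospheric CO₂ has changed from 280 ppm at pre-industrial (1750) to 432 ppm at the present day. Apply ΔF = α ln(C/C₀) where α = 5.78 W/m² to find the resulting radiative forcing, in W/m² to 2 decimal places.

CO₂ absorption bands are partially saturated, so forcing scales with the logarithm of the concentration ratio.
CO₂: 5.78 × ln(432/280) = 5.78 × ln(1.54286) = 5.78 × 0.43364 = 2.5064 W/m².

ΔF = 2.51 W/m²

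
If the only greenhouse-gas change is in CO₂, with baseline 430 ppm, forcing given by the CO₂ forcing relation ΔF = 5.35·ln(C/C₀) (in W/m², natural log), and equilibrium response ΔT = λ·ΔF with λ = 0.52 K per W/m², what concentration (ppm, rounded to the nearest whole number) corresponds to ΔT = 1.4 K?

Required forcing: ΔF = ΔT/λ = 1.4/0.52 = 2.6923 W/m².
Then ln(C/430) = ΔF/5.35 = 2.6923/5.35 = 0.50323.
So C = 430 × e^0.50323 = 430 × 1.65406 = 711.25 ppm.

C ≈ 711 ppm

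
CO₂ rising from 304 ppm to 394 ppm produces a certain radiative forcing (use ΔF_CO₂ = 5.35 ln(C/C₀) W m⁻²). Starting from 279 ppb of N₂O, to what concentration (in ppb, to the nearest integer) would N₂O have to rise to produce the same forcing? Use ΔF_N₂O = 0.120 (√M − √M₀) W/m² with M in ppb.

CO₂ forcing: 5.35 × ln(394/304) = 5.35 × 0.259323 = 1.38738 W/m².
Set 0.120(√M − √279) = 1.38738: √M = 1.38738/0.120 + √279 = 11.5615 + 16.7033 = 28.2648.
M = (28.2648)² = 798.90 ppb.

M ≈ 799 ppb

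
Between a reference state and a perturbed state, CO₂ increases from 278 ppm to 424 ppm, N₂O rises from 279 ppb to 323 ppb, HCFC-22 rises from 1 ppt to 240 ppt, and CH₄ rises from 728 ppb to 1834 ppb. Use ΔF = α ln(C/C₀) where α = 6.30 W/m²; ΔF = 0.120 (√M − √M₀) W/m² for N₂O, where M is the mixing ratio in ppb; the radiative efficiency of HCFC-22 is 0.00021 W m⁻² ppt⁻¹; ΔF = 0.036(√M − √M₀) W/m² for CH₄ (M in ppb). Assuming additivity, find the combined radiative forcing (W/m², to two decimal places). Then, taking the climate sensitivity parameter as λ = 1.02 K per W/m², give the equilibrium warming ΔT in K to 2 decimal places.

CO₂: 6.30 × ln(424/278) = 6.30 × ln(1.52518) = 6.30 × 0.42211 = 2.6593 W/m².
N₂O: 0.120 × (√323 − √279) = 0.120 × (17.9722 − 16.7033) = 0.120 × 1.2689 = 0.1523 W/m².
HCFC-22: ΔF = 0.00021 × (240 − 1) = 0.00021 × 239 = 0.0502 W/m².
CH₄: 0.036 × (√1834 − √728) = 0.036 × (42.8252 − 26.9815) = 0.036 × 15.8437 = 0.5704 W/m².
Total ΔF = 2.6593 + 0.1523 + 0.0502 + 0.5704 = 3.4322 W/m².
ΔT = λ ΔF = 1.02 × 3.43 = 3.4986 K.

ΔF = 3.43 W/m²; ΔT = 3.50 K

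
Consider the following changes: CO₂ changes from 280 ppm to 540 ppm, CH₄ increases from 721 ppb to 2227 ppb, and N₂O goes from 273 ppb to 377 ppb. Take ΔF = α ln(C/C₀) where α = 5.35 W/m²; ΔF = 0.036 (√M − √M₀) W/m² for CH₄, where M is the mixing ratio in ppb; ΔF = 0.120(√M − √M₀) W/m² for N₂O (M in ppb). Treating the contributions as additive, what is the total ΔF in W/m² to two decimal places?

CO₂: 5.35 × ln(540/280) = 5.35 × ln(1.92857) = 5.35 × 0.65678 = 3.5138 W/m².
CH₄: 0.036 × (√2227 − √721) = 0.036 × (47.1911 − 26.8514) = 0.036 × 20.3397 = 0.7322 W/m².
N₂O: 0.120 × (√377 − √273) = 0.120 × (19.4165 − 16.5227) = 0.120 × 2.8938 = 0.3473 W/m².
Total ΔF = 3.5138 + 0.7322 + 0.3473 = 4.5933 W/m².

ΔF = 4.59 W/m²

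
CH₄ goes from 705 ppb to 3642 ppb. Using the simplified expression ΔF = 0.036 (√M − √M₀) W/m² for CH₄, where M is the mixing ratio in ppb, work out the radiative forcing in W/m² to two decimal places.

ΔF = 1.22 W/m²

CH₄: 0.036 × (√3642 − √705) = 0.036 × (60.3490 − 26.5518) = 0.036 × 33.7972 = 1.2167 W/m².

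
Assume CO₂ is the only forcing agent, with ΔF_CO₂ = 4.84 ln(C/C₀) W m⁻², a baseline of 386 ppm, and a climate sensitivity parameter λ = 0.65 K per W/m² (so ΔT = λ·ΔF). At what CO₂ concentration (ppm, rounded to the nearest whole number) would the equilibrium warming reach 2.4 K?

Required forcing: ΔF = ΔT/λ = 2.4/0.65 = 3.6923 W/m².
Then ln(C/386) = ΔF/4.84 = 3.6923/4.84 = 0.76287.
So C = 386 × e^0.76287 = 386 × 2.14442 = 827.75 ppm.

C ≈ 828 ppm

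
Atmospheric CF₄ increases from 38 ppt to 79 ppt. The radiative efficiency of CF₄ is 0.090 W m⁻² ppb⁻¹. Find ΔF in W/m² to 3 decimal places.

CF₄: Δ = 79 − 38 = 41 ppt = 0.041 ppb; ΔF = 0.090 × 0.041 = 0.0037 W/m².

ΔF = 0.004 W/m²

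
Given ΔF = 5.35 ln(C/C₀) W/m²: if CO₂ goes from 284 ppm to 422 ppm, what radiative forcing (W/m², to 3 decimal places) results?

CO₂: 5.35 × ln(422/284) = 5.35 × ln(1.48592) = 5.35 × 0.39603 = 2.1188 W/m².

ΔF = 2.119 W/m²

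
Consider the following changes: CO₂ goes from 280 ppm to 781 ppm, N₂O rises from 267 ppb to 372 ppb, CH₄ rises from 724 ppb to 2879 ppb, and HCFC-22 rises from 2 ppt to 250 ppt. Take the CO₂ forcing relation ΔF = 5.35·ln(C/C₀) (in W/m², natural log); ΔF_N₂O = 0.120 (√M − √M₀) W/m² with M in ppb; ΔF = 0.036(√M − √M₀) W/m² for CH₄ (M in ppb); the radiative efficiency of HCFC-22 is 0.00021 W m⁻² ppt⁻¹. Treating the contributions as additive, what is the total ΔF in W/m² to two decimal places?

CO₂: 5.35 × ln(781/280) = 5.35 × ln(2.78929) = 5.35 × 1.02579 = 5.4880 W/m².
N₂O: 0.120 × (√372 − √267) = 0.120 × (19.2873 − 16.3401) = 0.120 × 2.9472 = 0.3537 W/m².
CH₄: 0.036 × (√2879 − √724) = 0.036 × (53.6563 − 26.9072) = 0.036 × 26.7491 = 0.9630 W/m².
HCFC-22: ΔF = 0.00021 × (250 − 2) = 0.00021 × 248 = 0.0521 W/m².
Total ΔF = 5.4880 + 0.3537 + 0.9630 + 0.0521 = 6.8568 W/m².

ΔF = 6.86 W/m²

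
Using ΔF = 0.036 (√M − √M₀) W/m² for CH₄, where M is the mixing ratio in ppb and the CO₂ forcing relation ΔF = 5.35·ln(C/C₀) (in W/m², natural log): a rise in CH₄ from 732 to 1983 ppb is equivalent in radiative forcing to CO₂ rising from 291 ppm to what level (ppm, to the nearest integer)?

C ≈ 327 ppm

CH₄ forcing: 0.036 × (√1983 − √732) = 0.036 × (44.5309 − 27.0555) = 0.036 × 17.4754 = 0.62911 W/m².
Set 5.35 ln(C/291) = 0.62911: ln(C/291) = 0.62911/5.35 = 0.11759, so C = 291 × e^0.11759 = 291 × 1.12478 = 327.31 ppm.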